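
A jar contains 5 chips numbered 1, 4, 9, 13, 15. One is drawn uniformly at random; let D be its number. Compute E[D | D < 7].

P(D < 7) = 2/5.
Σ over the event: 1·1/5 + 4·1/5 = 1.
E[D | D < 7] = (1) / (2/5) = 5/2.

5/2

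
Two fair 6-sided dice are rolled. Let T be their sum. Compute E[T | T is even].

P(T is even) = 1/2.
Σ over the event: 2·1/36 + 4·1/12 + 6·5/36 + 8·5/36 + 10·1/12 + 12·1/36 = 7/2.
E[T | T is even] = (7/2) / (1/2) = 7.

7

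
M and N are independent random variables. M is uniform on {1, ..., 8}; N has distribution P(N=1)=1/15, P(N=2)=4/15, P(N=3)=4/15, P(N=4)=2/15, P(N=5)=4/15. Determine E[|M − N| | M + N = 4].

10/9

P(M + N = 4) = 3/40.
Summing |M−N|·P(x,y) over outcomes with M + N = 4 gives 1/12.
E[|M − N| | M + N = 4] = (1/12) / (3/40) = 10/9.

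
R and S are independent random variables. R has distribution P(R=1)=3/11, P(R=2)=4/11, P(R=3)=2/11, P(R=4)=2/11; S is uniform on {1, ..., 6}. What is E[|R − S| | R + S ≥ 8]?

16/7

P(R + S ≥ 8) = 7/33.
Summing |R−S|·P(x,y) over outcomes with R + S ≥ 8 gives 16/33.
E[|R − S| | R + S ≥ 8] = (16/33) / (7/33) = 16/7.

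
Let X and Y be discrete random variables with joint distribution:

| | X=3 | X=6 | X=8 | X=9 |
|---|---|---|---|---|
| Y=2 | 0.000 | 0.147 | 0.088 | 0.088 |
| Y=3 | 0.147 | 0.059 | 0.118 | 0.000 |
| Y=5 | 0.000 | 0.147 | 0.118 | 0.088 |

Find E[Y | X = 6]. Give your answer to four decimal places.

P(X = 6) = 0.353.
Σ Y·P over the event = 2·(0.147) + 3·(0.059) + 5·(0.147) = 1.206.
E[Y | X = 6] = (1.206) / (0.353) = 3.4164.

3.4164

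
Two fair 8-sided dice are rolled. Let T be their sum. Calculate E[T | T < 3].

2

P(T < 3) = 1/64.
Σ over the event: 2·1/64 = 1/32.
E[T | T < 3] = (1/32) / (1/64) = 2.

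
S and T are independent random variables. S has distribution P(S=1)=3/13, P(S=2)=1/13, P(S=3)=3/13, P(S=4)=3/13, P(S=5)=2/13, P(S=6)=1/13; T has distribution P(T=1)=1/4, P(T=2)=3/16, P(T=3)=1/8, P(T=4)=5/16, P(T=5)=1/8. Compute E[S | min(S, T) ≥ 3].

37/9

P(min(S, T) ≥ 3) = 81/208.
Summing S·P(x,y) over outcomes with min(S, T) ≥ 3 gives 333/208.
E[S | min(S, T) ≥ 3] = (333/208) / (81/208) = 37/9.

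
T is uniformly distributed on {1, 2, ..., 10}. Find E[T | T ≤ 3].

Given T ≤ 3, T is equally likely to be any of {1, 2, 3}.
E[T | T ≤ 3] = (1 + 2 + 3) / 3 = 2.

2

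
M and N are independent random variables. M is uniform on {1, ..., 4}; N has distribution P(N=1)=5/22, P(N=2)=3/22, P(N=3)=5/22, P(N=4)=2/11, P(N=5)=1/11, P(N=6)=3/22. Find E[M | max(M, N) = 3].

54/23

P(max(M, N) = 3) = 23/88.
Summing M·P(x,y) over outcomes with max(M, N) = 3 gives 27/44.
E[M | max(M, N) = 3] = (27/44) / (23/88) = 54/23.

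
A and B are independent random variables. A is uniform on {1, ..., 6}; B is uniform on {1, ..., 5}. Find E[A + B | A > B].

7

P(A > B) = 1/2.
Summing (A+B)·P(x,y) over outcomes with A > B gives 7/2.
E[A + B | A > B] = (7/2) / (1/2) = 7.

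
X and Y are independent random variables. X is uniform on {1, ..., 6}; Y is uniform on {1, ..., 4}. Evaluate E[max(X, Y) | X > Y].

32/7

P(X > Y) = 7/12.
Summing max(X,Y)·P(x,y) over outcomes with X > Y gives 8/3.
E[max(X, Y) | X > Y] = (8/3) / (7/12) = 32/7.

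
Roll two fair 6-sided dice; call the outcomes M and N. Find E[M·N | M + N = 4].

10/3

Outcomes with M + N = 4: (1,3), (2,2), (3,1), each with probability 1/36.
E[M·N | M + N = 4] = (3 + 4 + 3) / 3 = 10/3.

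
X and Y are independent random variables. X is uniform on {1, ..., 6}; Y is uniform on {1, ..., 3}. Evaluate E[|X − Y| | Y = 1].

Outcomes with Y = 1: (1,1), (2,1), (3,1), (4,1), (5,1), (6,1), each with probability 1/18.
E[|X − Y| | Y = 1] = (0 + 1 + 2 + 3 + 4 + 5) / 6 = 5/2.

5/2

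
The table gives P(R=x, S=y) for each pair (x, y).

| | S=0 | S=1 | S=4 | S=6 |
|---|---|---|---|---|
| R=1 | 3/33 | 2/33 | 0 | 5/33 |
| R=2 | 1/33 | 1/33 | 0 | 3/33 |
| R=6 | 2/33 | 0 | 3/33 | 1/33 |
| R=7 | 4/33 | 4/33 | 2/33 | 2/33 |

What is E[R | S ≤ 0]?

P(S ≤ 0) = 10/33.
Summing R·P(R=x,S=y) over the conditioning event gives 15/11.
E[R | S ≤ 0] = (15/11) / (10/33) = 9/2.

9/2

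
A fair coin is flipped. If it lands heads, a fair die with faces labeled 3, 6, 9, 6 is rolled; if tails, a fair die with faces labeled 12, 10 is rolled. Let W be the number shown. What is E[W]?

17/2

E[W | heads] = (3+6+9+6)/4 = 6.
E[W | tails] = (12+10)/2 = 11.
By the law of total expectation,
E[W] = (1/2)·(6) + (1/2)·(11) = 17/2.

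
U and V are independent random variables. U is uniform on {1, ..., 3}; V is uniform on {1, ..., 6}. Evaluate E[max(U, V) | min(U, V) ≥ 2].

41/10

P(min(U, V) ≥ 2) = 5/9.
Summing max(U,V)·P(x,y) over outcomes with min(U, V) ≥ 2 gives 41/18.
E[max(U, V) | min(U, V) ≥ 2] = (41/18) / (5/9) = 41/10.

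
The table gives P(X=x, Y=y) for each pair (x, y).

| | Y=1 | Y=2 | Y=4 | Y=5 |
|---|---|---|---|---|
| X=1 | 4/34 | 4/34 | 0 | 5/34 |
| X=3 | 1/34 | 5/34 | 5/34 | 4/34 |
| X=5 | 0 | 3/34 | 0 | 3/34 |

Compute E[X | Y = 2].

17/6

P(Y = 2) = 6/17.
Σ X·P over the event = 1·(4/34) + 3·(5/34) + 5·(3/34) = 1.
E[X | Y = 2] = (1) / (6/17) = 17/6.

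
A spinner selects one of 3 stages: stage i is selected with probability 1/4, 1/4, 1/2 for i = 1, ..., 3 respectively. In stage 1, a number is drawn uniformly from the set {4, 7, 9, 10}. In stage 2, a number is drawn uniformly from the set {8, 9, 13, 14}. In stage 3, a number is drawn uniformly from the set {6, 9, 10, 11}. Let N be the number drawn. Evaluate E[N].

E[N | stage 1] = (4+7+9+10)/4 = 15/2.
E[N | stage 2] = (8+9+13+14)/4 = 11.
E[N | stage 3] = (6+9+10+11)/4 = 9.
E[N] = (1/4)·(15/2) + (1/4)·(11) + (1/2)·(9) = 73/8.

73/8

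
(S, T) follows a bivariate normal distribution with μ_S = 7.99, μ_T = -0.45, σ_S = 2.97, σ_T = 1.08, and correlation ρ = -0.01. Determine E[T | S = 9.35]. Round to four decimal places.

For a bivariate normal, E[T | S=x] = μ_T + ρ·(σ_T/σ_S)·(x − μ_S).
E[T | S=9.35] = -0.45 + (-0.01)·(1.08/2.97)·(9.35 − (7.99)) = -0.45 + (-0.0036364)·(1.36) = -0.4549.

-0.4549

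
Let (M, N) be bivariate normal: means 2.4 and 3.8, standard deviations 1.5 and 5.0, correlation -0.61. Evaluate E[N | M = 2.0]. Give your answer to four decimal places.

4.6133

For a bivariate normal, E[N | M=x] = μ_N + ρ·(σ_N/σ_M)·(x − μ_M).
E[N | M=2.0] = 3.8 + (-0.61)·(5.0/1.5)·(2.0 − (2.4)) = 3.8 + (-2.0333)·(-0.4) = 4.6133.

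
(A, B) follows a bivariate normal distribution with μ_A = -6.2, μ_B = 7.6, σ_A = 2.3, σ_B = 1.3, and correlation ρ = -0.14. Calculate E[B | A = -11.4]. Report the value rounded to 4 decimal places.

For a bivariate normal, E[B | A=x] = μ_B + ρ·(σ_B/σ_A)·(x − μ_A).
E[B | A=-11.4] = 7.6 + (-0.14)·(1.3/2.3)·(-11.4 − (-6.2)) = 7.6 + (-0.07913)·(-5.2) = 8.0115.

8.0115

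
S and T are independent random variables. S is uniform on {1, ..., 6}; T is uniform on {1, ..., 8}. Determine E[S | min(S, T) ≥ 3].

P(min(S, T) ≥ 3) = 1/2.
Summing S·P(x,y) over outcomes with min(S, T) ≥ 3 gives 9/4.
E[S | min(S, T) ≥ 3] = (9/4) / (1/2) = 9/2.

9/2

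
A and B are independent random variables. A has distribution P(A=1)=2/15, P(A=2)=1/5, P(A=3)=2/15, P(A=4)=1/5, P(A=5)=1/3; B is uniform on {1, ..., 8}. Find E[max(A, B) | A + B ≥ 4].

P(A + B ≥ 4) = 113/120.
Summing max(A,B)·P(x,y) over outcomes with A + B ≥ 4 gives 121/24.
E[max(A, B) | A + B ≥ 4] = (121/24) / (113/120) = 605/113.

605/113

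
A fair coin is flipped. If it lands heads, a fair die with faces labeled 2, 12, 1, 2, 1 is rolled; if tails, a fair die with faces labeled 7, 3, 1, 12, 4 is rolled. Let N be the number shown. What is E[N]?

E[N | heads] = (2+12+1+2+1)/5 = 18/5.
E[N | tails] = (7+3+1+12+4)/5 = 27/5.
E[N] = (1/2)·(18/5) + (1/2)·(27/5) = 9/2.

9/2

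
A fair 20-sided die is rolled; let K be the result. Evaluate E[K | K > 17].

19

Given K > 17, K is equally likely to be any of {18, 19, 20}.
E[K | K > 17] = (18 + 19 + 20) / 3 = 19.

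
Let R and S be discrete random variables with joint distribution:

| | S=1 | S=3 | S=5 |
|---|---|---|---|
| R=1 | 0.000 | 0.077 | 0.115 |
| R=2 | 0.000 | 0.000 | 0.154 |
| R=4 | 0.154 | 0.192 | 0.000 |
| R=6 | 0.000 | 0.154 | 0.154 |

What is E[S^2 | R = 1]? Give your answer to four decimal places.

P(R = 1) = 0.192.
Σ S^2·P over the event = 9·(0.077) + 25·(0.115) = 3.568.
E[S^2 | R = 1] = (3.568) / (0.192) = 18.5833.

18.5833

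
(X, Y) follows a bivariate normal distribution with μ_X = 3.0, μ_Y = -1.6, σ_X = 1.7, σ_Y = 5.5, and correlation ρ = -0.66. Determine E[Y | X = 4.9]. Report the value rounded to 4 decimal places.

-5.6571

For a bivariate normal, E[Y | X=x] = μ_Y + ρ·(σ_Y/σ_X)·(x − μ_X).
E[Y | X=4.9] = -1.6 + (-0.66)·(5.5/1.7)·(4.9 − (3.0)) = -1.6 + (-2.1353)·(1.9) = -5.6571.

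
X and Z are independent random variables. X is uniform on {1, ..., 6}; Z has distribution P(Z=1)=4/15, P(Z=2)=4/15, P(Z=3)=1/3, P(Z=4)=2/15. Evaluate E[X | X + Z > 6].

P(X + Z > 6) = 7/18.
Summing X·P(x,y) over outcomes with X + Z > 6 gives 179/90.
E[X | X + Z > 6] = (179/90) / (7/18) = 179/35.

179/35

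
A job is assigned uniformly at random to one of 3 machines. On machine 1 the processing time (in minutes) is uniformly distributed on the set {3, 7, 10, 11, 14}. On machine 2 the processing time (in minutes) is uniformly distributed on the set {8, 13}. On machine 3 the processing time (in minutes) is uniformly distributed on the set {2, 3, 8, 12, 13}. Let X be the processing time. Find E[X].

E[X | machine 1] = (3+7+10+11+14)/5 = 9.
E[X | machine 2] = (8+13)/2 = 21/2.
E[X | machine 3] = (2+3+8+12+13)/5 = 38/5.
By the law of total expectation,
E[X] = (1/3)·(9) + (1/3)·(21/2) + (1/3)·(38/5) = 271/30.

271/30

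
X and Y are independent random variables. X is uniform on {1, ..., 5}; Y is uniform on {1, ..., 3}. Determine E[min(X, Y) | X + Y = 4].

4/3

P(X + Y = 4) = 1/5.
Summing min(X,Y)·P(x,y) over outcomes with X + Y = 4 gives 4/15.
E[min(X, Y) | X + Y = 4] = (4/15) / (1/5) = 4/3.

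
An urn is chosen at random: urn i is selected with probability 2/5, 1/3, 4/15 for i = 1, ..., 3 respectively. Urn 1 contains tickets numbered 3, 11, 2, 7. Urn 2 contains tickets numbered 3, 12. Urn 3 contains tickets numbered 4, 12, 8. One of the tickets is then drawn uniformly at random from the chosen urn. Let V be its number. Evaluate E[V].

104/15

E[V | urn 1] = (3+11+2+7)/4 = 23/4.
E[V | urn 2] = (3+12)/2 = 15/2.
E[V | urn 3] = (4+12+8)/3 = 8.
By the law of total expectation,
E[V] = (2/5)·(23/4) + (1/3)·(15/2) + (4/15)·(8) = 104/15.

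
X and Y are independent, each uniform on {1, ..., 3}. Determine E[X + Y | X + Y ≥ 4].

Outcomes with X + Y ≥ 4: (1,3), (2,2), (2,3), (3,1), (3,2), (3,3), each with probability 1/9.
E[X + Y | X + Y ≥ 4] = (4 + 4 + 5 + 4 + 5 + 6) / 6 = 14/3.

14/3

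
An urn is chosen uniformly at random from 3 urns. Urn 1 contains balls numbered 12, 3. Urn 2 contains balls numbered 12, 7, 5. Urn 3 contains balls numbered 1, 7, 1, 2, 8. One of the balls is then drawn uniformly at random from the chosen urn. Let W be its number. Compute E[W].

193/30

E[W | urn 1] = (12+3)/2 = 15/2.
E[W | urn 2] = (12+7+5)/3 = 8.
E[W | urn 3] = (1+7+1+2+8)/5 = 19/5.
E[W] = (1/3)·(15/2) + (1/3)·(8) + (1/3)·(19/5) = 193/30.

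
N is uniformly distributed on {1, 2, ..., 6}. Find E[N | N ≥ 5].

Given N ≥ 5, N is equally likely to be any of {5, 6}.
E[N | N ≥ 5] = (5 + 6) / 2 = 11/2.

11/2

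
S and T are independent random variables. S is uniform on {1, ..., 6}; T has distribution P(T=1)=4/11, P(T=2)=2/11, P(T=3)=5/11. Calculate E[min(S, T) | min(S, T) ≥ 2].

P(min(S, T) ≥ 2) = 35/66.
Summing min(S,T)·P(x,y) over outcomes with min(S, T) ≥ 2 gives 15/11.
E[min(S, T) | min(S, T) ≥ 2] = (15/11) / (35/66) = 18/7.

18/7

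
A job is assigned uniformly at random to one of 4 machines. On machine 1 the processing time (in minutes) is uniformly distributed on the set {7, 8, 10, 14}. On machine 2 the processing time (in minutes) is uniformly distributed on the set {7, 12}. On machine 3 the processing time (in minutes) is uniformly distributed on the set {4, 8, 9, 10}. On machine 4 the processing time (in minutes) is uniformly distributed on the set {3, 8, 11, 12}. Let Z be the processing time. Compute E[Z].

E[Z | machine 1] = (7+8+10+14)/4 = 39/4.
E[Z | machine 2] = (7+12)/2 = 19/2.
E[Z | machine 3] = (4+8+9+10)/4 = 31/4.
E[Z | machine 4] = (3+8+11+12)/4 = 17/2.
E[Z] = (1/4)·(39/4) + (1/4)·(19/2) + (1/4)·(31/4) + (1/4)·(17/2) = 71/8.

71/8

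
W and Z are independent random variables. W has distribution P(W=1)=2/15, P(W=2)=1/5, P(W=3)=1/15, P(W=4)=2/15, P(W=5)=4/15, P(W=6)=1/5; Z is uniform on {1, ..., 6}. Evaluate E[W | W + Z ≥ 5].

321/77

P(W + Z ≥ 5) = 77/90.
Summing W·P(x,y) over outcomes with W + Z ≥ 5 gives 107/30.
E[W | W + Z ≥ 5] = (107/30) / (77/90) = 321/77.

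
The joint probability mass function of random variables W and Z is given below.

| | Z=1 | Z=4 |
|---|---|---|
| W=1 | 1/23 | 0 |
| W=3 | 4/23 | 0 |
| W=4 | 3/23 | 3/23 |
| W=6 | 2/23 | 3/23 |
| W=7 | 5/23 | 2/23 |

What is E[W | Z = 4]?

11/2

P(Z = 4) = 8/23.
Σ W·P over the event = 4·(3/23) + 6·(3/23) + 7·(2/23) = 44/23.
E[W | Z = 4] = (44/23) / (8/23) = 11/2.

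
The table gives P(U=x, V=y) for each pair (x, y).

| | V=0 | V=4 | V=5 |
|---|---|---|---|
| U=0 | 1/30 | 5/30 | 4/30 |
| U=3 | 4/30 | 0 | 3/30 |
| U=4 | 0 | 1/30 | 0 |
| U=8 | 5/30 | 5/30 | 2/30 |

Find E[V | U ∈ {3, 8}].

45/19

P(U ∈ {3, 8}) = 19/30.
Σ V·P over the event = 0·(4/30) + 5·(3/30) + 0·(5/30) + 4·(5/30) + 5·(2/30) = 3/2.
E[V | U ∈ {3, 8}] = (3/2) / (19/30) = 45/19.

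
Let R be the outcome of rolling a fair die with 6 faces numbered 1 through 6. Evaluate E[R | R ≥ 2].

4

Given R ≥ 2, R is equally likely to be any of {2, 3, 4, 5, 6}.
E[R | R ≥ 2] = (2 + 3 + 4 + 5 + 6) / 5 = 4.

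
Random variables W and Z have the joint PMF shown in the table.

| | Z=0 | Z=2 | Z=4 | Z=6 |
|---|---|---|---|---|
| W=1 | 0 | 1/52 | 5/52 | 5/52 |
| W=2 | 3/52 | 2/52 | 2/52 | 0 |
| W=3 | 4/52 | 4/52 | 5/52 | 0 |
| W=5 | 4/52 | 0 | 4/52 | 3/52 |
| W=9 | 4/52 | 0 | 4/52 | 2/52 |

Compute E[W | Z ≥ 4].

59/15

P(Z ≥ 4) = 15/26.
Summing W·P(W=x,Z=y) over the conditioning event gives 59/26.
E[W | Z ≥ 4] = (59/26) / (15/26) = 59/15.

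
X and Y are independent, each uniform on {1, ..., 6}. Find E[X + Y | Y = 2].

11/2

Outcomes with Y = 2: (1,2), (2,2), (3,2), (4,2), (5,2), (6,2), each with probability 1/36.
E[X + Y | Y = 2] = (3 + 4 + 5 + 6 + 7 + 8) / 6 = 11/2.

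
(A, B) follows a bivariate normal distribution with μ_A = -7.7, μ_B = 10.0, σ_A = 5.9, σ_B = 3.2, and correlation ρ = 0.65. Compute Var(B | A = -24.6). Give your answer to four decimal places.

5.9136

The conditional variance in a bivariate normal is σ_B²(1 − ρ²), independent of x.
Var(B | A=-24.6) = (3.2)²·(1 − (0.65)²) = 10.24·0.5775 = 5.9136.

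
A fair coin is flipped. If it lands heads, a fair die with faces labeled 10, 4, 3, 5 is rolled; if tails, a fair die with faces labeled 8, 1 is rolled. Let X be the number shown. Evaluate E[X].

E[X | heads] = (10+4+3+5)/4 = 11/2.
E[X | tails] = (8+1)/2 = 9/2.
E[X] = (1/2)·(11/2) + (1/2)·(9/2) = 5.

5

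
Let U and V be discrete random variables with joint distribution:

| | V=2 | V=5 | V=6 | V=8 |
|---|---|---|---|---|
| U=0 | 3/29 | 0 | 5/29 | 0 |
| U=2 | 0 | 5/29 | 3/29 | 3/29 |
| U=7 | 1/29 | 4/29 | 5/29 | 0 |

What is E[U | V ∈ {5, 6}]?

P(V ∈ {5, 6}) = 22/29.
Summing U·P(U=x,V=y) over the conditioning event gives 79/29.
E[U | V ∈ {5, 6}] = (79/29) / (22/29) = 79/22.

79/22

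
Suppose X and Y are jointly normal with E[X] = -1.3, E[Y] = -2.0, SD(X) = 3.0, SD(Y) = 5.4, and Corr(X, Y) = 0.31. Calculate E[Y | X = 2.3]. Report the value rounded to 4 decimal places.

0.0088

E[Y | X=x] = μ_Y + ρ(σ_Y/σ_X)(x − μ_X) for jointly normal variables.
E[Y | X=2.3] = -2.0 + (0.31)·(5.4/3.0)·(2.3 − (-1.3)) = -2.0 + (0.558)·(3.6) = 0.0088.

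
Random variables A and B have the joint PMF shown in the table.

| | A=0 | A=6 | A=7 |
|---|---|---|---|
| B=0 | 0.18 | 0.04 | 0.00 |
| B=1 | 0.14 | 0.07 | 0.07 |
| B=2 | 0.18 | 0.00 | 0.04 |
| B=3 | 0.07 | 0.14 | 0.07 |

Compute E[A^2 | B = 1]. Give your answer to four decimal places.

P(B = 1) = 0.28.
Σ A^2·P over the event = 0·(0.14) + 36·(0.07) + 49·(0.07) = 5.95.
E[A^2 | B = 1] = (5.95) / (0.28) = 21.2500.

21.2500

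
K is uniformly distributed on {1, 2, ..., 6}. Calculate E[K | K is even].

4

Given K is even, K is equally likely to be any of {2, 4, 6}.
E[K | K is even] = (2 + 4 + 6) / 3 = 4.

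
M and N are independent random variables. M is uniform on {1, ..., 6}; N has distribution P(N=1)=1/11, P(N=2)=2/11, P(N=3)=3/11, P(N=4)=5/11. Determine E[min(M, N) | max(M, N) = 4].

P(max(M, N) = 4) = 13/33.
Summing min(M,N)·P(x,y) over outcomes with max(M, N) = 4 gives 32/33.
E[min(M, N) | max(M, N) = 4] = (32/33) / (13/33) = 32/13.

32/13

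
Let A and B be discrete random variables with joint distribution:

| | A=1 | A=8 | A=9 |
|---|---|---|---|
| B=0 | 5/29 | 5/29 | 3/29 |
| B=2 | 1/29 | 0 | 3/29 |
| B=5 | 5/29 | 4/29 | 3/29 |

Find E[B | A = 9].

7/3

P(A = 9) = 9/29.
Σ B·P over the event = 0·(3/29) + 2·(3/29) + 5·(3/29) = 21/29.
E[B | A = 9] = (21/29) / (9/29) = 7/3.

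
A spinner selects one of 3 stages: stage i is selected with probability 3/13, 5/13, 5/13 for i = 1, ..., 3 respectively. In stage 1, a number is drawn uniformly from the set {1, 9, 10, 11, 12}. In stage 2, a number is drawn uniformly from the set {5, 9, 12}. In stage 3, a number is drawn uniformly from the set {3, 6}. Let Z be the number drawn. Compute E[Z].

E[Z | stage 1] = (1+9+10+11+12)/5 = 43/5.
E[Z | stage 2] = (5+9+12)/3 = 26/3.
E[Z | stage 3] = (3+6)/2 = 9/2.
By the law of total expectation,
E[Z] = (3/13)·(43/5) + (5/13)·(26/3) + (5/13)·(9/2) = 2749/390.

2749/390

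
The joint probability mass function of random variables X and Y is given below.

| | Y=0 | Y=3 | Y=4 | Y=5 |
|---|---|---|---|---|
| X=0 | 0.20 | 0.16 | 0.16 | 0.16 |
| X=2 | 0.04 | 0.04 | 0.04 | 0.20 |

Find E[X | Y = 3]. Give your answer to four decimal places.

P(Y = 3) = 0.20.
Σ X·P over the event = 0·(0.16) + 2·(0.04) = 0.08.
E[X | Y = 3] = (0.08) / (0.20) = 0.4000.

0.4000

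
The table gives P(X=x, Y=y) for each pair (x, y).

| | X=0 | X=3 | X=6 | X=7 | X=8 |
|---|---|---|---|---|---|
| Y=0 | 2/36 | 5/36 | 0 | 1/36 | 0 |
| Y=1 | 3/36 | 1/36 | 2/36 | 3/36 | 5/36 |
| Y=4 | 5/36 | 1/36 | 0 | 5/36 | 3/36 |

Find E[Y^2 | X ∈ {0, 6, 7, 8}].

221/29

P(X ∈ {0, 6, 7, 8}) = 29/36.
Summing Y^2·P(X=x,Y=y) over the conditioning event gives 221/36.
E[Y^2 | X ∈ {0, 6, 7, 8}] = (221/36) / (29/36) = 221/29.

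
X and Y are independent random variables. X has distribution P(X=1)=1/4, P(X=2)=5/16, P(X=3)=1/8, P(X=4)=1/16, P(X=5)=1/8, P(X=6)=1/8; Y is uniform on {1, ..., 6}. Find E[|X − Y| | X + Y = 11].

1

P(X + Y = 11) = 1/24.
Summing |X−Y|·P(x,y) over outcomes with X + Y = 11 gives 1/24.
E[|X − Y| | X + Y = 11] = (1/24) / (1/24) = 1.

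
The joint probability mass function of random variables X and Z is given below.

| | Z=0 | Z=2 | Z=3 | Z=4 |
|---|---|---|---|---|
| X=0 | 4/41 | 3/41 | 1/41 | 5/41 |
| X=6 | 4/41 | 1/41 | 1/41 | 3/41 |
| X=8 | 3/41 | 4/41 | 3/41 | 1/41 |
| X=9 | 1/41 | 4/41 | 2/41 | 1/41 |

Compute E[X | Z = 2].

37/6

P(Z = 2) = 12/41.
Σ X·P over the event = 0·(3/41) + 6·(1/41) + 8·(4/41) + 9·(4/41) = 74/41.
E[X | Z = 2] = (74/41) / (12/41) = 37/6.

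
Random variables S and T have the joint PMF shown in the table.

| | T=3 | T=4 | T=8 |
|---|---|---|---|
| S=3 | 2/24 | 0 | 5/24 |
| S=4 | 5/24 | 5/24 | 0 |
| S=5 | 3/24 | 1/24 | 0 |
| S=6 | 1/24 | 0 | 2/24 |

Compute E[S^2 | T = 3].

19

P(T = 3) = 11/24.
Σ S^2·P over the event = 9·(2/24) + 16·(5/24) + 25·(3/24) + 36·(1/24) = 209/24.
E[S^2 | T = 3] = (209/24) / (11/24) = 19.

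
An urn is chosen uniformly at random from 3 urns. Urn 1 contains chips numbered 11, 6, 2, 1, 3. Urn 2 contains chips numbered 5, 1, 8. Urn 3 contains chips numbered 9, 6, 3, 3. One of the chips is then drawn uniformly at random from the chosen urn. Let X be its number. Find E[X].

871/180

E[X | urn 1] = (11+6+2+1+3)/5 = 23/5.
E[X | urn 2] = (5+1+8)/3 = 14/3.
E[X | urn 3] = (9+6+3+3)/4 = 21/4.
E[X] = (1/3)·(23/5) + (1/3)·(14/3) + (1/3)·(21/4) = 871/180.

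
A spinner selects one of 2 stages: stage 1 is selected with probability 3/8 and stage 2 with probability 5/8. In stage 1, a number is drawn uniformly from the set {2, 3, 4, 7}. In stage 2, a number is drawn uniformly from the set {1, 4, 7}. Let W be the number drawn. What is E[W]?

4

E[W | stage 1] = (2+3+4+7)/4 = 4.
E[W | stage 2] = (1+4+7)/3 = 4.
By the law of total expectation,
E[W] = (3/8)·(4) + (5/8)·(4) = 4.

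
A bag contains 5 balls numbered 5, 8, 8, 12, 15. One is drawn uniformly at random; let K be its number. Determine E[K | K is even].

28/3

P(K is even) = 3/5.
Σ over the event: 8·2/5 + 12·1/5 = 28/5.
E[K | K is even] = (28/5) / (3/5) = 28/3.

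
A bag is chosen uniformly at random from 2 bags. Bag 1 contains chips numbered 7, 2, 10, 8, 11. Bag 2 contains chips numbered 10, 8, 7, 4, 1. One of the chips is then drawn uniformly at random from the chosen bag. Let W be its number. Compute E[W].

E[W | bag 1] = (7+2+10+8+11)/5 = 38/5.
E[W | bag 2] = (10+8+7+4+1)/5 = 6.
By the law of total expectation,
E[W] = (1/2)·(38/5) + (1/2)·(6) = 34/5.

34/5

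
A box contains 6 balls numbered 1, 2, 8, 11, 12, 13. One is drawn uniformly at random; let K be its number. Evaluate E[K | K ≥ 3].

11

P(K ≥ 3) = 2/3.
Σ over the event: 8·1/6 + 11·1/6 + 12·1/6 + 13·1/6 = 22/3.
E[K | K ≥ 3] = (22/3) / (2/3) = 11.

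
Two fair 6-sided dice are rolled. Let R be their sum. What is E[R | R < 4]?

8/3

P(R < 4) = 1/12.
Σ over the event: 2·1/36 + 3·1/18 = 2/9.
E[R | R < 4] = (2/9) / (1/12) = 8/3.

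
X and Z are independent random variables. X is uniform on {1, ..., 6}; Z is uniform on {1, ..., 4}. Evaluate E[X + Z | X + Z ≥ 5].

P(X + Z ≥ 5) = 3/4.
Summing (X+Z)·P(x,y) over outcomes with X + Z ≥ 5 gives 31/6.
E[X + Z | X + Z ≥ 5] = (31/6) / (3/4) = 62/9.

62/9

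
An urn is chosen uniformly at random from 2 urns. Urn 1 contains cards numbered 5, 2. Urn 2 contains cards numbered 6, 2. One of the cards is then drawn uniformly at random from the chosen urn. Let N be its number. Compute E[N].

15/4

E[N | urn 1] = (5+2)/2 = 7/2.
E[N | urn 2] = (6+2)/2 = 4.
By the law of total expectation,
E[N] = (1/2)·(7/2) + (1/2)·(4) = 15/4.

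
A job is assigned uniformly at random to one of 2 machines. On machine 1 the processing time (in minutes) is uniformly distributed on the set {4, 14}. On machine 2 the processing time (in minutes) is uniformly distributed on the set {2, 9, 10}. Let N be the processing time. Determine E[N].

8

E[N | machine 1] = (4+14)/2 = 9.
E[N | machine 2] = (2+9+10)/3 = 7.
By the law of total expectation,
E[N] = (1/2)·(9) + (1/2)·(7) = 8.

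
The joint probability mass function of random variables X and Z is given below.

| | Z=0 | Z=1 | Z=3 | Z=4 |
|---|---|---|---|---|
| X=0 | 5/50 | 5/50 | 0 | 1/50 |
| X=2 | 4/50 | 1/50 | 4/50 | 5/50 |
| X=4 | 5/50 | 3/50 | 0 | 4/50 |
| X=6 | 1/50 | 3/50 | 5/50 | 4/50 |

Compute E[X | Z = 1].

P(Z = 1) = 6/25.
Σ X·P over the event = 0·(5/50) + 2·(1/50) + 4·(3/50) + 6·(3/50) = 16/25.
E[X | Z = 1] = (16/25) / (6/25) = 8/3.

8/3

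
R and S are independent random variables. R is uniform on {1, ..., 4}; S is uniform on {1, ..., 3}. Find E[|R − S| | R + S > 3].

Outcomes with R + S > 3: (1,3), (2,2), (2,3), (3,1), (3,2), (3,3), (4,1), (4,2), (4,3), each with probability 1/12.
E[|R − S| | R + S > 3] = (2 + 0 + 1 + 2 + 1 + 0 + 3 + 2 + 1) / 9 = 4/3.

4/3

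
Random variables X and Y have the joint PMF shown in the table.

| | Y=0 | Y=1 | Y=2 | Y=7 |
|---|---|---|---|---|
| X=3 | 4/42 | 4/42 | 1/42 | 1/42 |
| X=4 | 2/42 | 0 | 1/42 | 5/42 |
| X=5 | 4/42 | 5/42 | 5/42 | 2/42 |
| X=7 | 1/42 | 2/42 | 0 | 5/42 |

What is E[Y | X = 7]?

P(X = 7) = 4/21.
Σ Y·P over the event = 0·(1/42) + 1·(2/42) + 7·(5/42) = 37/42.
E[Y | X = 7] = (37/42) / (4/21) = 37/8.

37/8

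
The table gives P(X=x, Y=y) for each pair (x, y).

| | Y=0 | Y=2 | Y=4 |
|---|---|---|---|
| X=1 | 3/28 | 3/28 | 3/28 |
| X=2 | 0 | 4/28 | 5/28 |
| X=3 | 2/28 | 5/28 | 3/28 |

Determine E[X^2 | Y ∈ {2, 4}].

P(Y ∈ {2, 4}) = 23/28.
Σ X^2·P over the event = 1·(3/28) + 1·(3/28) + 4·(4/28) + 4·(5/28) + 9·(5/28) + 9·(3/28) = 57/14.
E[X^2 | Y ∈ {2, 4}] = (57/14) / (23/28) = 114/23.

114/23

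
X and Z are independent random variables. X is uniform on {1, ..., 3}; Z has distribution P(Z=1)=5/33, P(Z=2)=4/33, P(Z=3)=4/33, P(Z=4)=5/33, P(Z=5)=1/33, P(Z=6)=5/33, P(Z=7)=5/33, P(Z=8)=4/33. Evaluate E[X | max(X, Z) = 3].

P(max(X, Z) = 3) = 7/33.
Summing X·P(x,y) over outcomes with max(X, Z) = 3 gives 17/33.
E[X | max(X, Z) = 3] = (17/33) / (7/33) = 17/7.

17/7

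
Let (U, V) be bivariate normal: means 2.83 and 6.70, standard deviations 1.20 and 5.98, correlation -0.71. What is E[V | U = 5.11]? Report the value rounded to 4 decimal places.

-1.3670

For a bivariate normal, E[V | U=x] = μ_V + ρ·(σ_V/σ_U)·(x − μ_U).
E[V | U=5.11] = 6.70 + (-0.71)·(5.98/1.20)·(5.11 − (2.83)) = 6.70 + (-3.53817)·(2.28) = -1.3670.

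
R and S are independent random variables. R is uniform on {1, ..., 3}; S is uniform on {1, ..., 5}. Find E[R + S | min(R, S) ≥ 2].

Outcomes with min(R, S) ≥ 2: (2,2), (2,3), (2,4), (2,5), (3,2), (3,3), (3,4), (3,5), each with probability 1/15.
E[R + S | min(R, S) ≥ 2] = (4 + 5 + 6 + 7 + 5 + 6 + 7 + 8) / 8 = 6.

6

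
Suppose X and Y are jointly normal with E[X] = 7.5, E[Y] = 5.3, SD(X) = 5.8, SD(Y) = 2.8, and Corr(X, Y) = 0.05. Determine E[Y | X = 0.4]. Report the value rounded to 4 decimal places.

For a bivariate normal, E[Y | X=x] = μ_Y + ρ·(σ_Y/σ_X)·(x − μ_X).
E[Y | X=0.4] = 5.3 + (0.05)·(2.8/5.8)·(0.4 − (7.5)) = 5.3 + (0.024138)·(-7.1) = 5.1286.

5.1286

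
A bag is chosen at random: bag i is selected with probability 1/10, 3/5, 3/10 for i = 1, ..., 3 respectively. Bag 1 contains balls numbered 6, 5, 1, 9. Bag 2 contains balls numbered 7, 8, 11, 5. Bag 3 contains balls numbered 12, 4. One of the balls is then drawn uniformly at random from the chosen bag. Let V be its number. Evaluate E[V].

303/40

E[V | bag 1] = (6+5+1+9)/4 = 21/4.
E[V | bag 2] = (7+8+11+5)/4 = 31/4.
E[V | bag 3] = (12+4)/2 = 8.
E[V] = (1/10)·(21/4) + (3/5)·(31/4) + (3/10)·(8) = 303/40.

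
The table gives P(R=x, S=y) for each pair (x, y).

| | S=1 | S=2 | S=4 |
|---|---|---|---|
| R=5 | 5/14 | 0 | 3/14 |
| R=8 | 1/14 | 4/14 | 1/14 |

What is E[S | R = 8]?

13/6

P(R = 8) = 3/7.
Σ S·P over the event = 1·(1/14) + 2·(4/14) + 4·(1/14) = 13/14.
E[S | R = 8] = (13/14) / (3/7) = 13/6.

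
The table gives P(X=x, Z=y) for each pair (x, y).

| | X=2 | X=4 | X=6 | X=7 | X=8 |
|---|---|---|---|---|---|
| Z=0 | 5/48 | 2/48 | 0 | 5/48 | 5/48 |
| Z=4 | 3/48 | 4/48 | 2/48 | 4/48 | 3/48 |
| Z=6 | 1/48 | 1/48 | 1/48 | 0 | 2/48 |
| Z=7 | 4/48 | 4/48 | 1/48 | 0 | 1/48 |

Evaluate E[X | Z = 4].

P(Z = 4) = 1/3.
Summing X·P(X=x,Z=y) over the conditioning event gives 43/24.
E[X | Z = 4] = (43/24) / (1/3) = 43/8.

43/8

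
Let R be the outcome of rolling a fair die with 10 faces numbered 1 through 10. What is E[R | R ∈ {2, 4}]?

P(R ∈ {2, 4}) = 1/5.
Σ over the event: 2·1/10 + 4·1/10 = 3/5.
E[R | R ∈ {2, 4}] = (3/5) / (1/5) = 3.

3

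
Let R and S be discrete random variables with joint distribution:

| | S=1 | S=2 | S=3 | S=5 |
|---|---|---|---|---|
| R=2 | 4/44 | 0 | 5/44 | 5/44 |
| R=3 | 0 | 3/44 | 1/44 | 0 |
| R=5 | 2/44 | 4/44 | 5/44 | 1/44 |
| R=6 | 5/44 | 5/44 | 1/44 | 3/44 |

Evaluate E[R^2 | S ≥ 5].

P(S ≥ 5) = 9/44.
Σ R^2·P over the event = 4·(5/44) + 25·(1/44) + 36·(3/44) = 153/44.
E[R^2 | S ≥ 5] = (153/44) / (9/44) = 17.

17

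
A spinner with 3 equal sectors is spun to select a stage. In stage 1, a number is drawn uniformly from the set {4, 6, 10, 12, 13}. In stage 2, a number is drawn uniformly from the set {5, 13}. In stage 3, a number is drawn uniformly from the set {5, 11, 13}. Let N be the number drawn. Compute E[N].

E[N | stage 1] = (4+6+10+12+13)/5 = 9.
E[N | stage 2] = (5+13)/2 = 9.
E[N | stage 3] = (5+11+13)/3 = 29/3.
E[N] = (1/3)·(9) + (1/3)·(9) + (1/3)·(29/3) = 83/9.

83/9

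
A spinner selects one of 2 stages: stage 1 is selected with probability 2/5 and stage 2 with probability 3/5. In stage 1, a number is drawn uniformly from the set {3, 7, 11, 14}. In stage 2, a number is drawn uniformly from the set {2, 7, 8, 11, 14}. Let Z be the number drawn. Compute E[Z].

427/50

E[Z | stage 1] = (3+7+11+14)/4 = 35/4.
E[Z | stage 2] = (2+7+8+11+14)/5 = 42/5.
E[Z] = (2/5)·(35/4) + (3/5)·(42/5) = 427/50.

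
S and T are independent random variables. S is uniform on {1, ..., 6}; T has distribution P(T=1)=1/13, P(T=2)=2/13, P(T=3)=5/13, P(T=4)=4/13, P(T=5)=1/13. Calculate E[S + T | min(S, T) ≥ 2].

22/3

P(min(S, T) ≥ 2) = 10/13.
Summing (S+T)·P(x,y) over outcomes with min(S, T) ≥ 2 gives 220/39.
E[S + T | min(S, T) ≥ 2] = (220/39) / (10/13) = 22/3.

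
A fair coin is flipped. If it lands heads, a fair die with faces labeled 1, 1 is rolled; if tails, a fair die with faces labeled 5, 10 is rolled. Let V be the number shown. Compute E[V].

E[V | heads] = (1+1)/2 = 1.
E[V | tails] = (5+10)/2 = 15/2.
E[V] = (1/2)·(1) + (1/2)·(15/2) = 17/4.

17/4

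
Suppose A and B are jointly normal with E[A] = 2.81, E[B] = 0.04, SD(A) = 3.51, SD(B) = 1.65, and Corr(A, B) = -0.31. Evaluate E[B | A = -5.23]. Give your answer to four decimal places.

1.2116

E[B | A=x] = μ_B + ρ(σ_B/σ_A)(x − μ_A) for jointly normal variables.
E[B | A=-5.23] = 0.04 + (-0.31)·(1.65/3.51)·(-5.23 − (2.81)) = 0.04 + (-0.145726)·(-8.04) = 1.2116.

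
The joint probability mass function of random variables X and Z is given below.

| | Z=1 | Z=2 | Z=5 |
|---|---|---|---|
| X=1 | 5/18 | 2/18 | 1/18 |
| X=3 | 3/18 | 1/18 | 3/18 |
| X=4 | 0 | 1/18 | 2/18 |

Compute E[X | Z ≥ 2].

P(Z ≥ 2) = 5/9.
Σ X·P over the event = 1·(2/18) + 1·(1/18) + 3·(1/18) + 3·(3/18) + 4·(1/18) + 4·(2/18) = 3/2.
E[X | Z ≥ 2] = (3/2) / (5/9) = 27/10.

27/10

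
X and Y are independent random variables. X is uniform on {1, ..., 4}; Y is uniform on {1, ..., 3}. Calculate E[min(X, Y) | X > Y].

Outcomes with X > Y: (2,1), (3,1), (3,2), (4,1), (4,2), (4,3), each with probability 1/12.
E[min(X, Y) | X > Y] = (1 + 1 + 2 + 1 + 2 + 3) / 6 = 5/3.

5/3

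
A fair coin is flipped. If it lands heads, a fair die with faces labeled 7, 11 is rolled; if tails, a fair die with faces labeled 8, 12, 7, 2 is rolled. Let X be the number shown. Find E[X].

65/8

E[X | heads] = (7+11)/2 = 9.
E[X | tails] = (8+12+7+2)/4 = 29/4.
E[X] = (1/2)·(9) + (1/2)·(29/4) = 65/8.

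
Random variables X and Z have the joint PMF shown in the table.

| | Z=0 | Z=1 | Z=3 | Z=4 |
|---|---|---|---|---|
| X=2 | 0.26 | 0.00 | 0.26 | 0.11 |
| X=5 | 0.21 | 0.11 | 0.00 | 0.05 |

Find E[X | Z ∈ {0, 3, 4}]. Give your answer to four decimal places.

P(Z ∈ {0, 3, 4}) = 0.89.
Σ X·P over the event = 2·(0.26) + 2·(0.26) + 2·(0.11) + 5·(0.21) + 5·(0.05) = 2.56.
E[X | Z ∈ {0, 3, 4}] = (2.56) / (0.89) = 2.8764.

2.8764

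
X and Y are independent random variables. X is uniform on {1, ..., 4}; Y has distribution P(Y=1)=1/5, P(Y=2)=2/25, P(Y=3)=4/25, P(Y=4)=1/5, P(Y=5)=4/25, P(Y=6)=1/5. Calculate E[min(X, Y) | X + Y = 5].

P(X + Y = 5) = 4/25.
Summing min(X,Y)·P(x,y) over outcomes with X + Y = 5 gives 11/50.
E[min(X, Y) | X + Y = 5] = (11/50) / (4/25) = 11/8.

11/8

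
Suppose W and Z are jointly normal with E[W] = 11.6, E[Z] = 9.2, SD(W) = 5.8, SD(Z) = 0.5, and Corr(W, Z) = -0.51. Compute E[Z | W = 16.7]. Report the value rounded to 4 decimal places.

8.9758

For a bivariate normal, E[Z | W=x] = μ_Z + ρ·(σ_Z/σ_W)·(x − μ_W).
E[Z | W=16.7] = 9.2 + (-0.51)·(0.5/5.8)·(16.7 − (11.6)) = 9.2 + (-0.043966)·(5.1) = 8.9758.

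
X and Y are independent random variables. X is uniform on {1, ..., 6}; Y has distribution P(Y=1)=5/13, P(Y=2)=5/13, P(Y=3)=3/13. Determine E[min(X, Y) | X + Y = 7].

24/13

P(X + Y = 7) = 1/6.
Summing min(X,Y)·P(x,y) over outcomes with X + Y = 7 gives 4/13.
E[min(X, Y) | X + Y = 7] = (4/13) / (1/6) = 24/13.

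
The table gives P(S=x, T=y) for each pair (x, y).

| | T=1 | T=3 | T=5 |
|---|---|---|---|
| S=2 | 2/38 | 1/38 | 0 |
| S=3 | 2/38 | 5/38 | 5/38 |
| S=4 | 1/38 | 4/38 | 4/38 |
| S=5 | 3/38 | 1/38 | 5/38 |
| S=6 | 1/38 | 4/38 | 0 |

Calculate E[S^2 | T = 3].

P(T = 3) = 15/38.
Σ S^2·P over the event = 4·(1/38) + 9·(5/38) + 16·(4/38) + 25·(1/38) + 36·(4/38) = 141/19.
E[S^2 | T = 3] = (141/19) / (15/38) = 94/5.

94/5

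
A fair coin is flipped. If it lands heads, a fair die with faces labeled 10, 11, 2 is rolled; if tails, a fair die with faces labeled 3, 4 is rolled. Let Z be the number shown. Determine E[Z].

E[Z | heads] = (10+11+2)/3 = 23/3.
E[Z | tails] = (3+4)/2 = 7/2.
By the law of total expectation,
E[Z] = (1/2)·(23/3) + (1/2)·(7/2) = 67/12.

67/12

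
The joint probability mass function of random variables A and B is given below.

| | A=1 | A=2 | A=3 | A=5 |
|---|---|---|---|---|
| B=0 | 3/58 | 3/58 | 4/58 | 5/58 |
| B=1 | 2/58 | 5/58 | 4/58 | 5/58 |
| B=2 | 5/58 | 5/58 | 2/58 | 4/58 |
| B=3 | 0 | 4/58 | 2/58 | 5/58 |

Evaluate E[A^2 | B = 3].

159/11

P(B = 3) = 11/58.
Σ A^2·P over the event = 4·(4/58) + 9·(2/58) + 25·(5/58) = 159/58.
E[A^2 | B = 3] = (159/58) / (11/58) = 159/11.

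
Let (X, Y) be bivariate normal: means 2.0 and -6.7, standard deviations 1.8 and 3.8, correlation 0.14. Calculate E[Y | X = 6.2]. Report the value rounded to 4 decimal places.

-5.4587

E[Y | X=x] = μ_Y + ρ(σ_Y/σ_X)(x − μ_X) for jointly normal variables.
E[Y | X=6.2] = -6.7 + (0.14)·(3.8/1.8)·(6.2 − (2.0)) = -6.7 + (0.295556)·(4.2) = -5.4587.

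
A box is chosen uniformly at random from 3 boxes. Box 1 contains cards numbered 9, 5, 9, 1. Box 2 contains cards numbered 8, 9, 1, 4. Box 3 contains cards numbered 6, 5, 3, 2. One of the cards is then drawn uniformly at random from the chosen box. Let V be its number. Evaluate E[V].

31/6

E[V | box 1] = (9+5+9+1)/4 = 6.
E[V | box 2] = (8+9+1+4)/4 = 11/2.
E[V | box 3] = (6+5+3+2)/4 = 4.
E[V] = (1/3)·(6) + (1/3)·(11/2) + (1/3)·(4) = 31/6.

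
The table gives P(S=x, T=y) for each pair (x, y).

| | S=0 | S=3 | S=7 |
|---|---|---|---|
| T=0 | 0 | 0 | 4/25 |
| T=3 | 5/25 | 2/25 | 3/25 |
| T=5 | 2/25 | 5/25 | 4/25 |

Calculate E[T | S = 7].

P(S = 7) = 11/25.
Σ T·P over the event = 0·(4/25) + 3·(3/25) + 5·(4/25) = 29/25.
E[T | S = 7] = (29/25) / (11/25) = 29/11.

29/11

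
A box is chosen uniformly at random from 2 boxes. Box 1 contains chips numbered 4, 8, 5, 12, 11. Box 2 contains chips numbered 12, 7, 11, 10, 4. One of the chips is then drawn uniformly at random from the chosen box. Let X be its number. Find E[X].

42/5

E[X | box 1] = (4+8+5+12+11)/5 = 8.
E[X | box 2] = (12+7+11+10+4)/5 = 44/5.
E[X] = (1/2)·(8) + (1/2)·(44/5) = 42/5.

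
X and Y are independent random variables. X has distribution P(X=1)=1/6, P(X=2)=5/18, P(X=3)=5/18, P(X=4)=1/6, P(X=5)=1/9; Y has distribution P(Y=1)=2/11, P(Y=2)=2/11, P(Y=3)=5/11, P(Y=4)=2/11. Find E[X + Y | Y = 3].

P(Y = 3) = 5/11.
Summing (X+Y)·P(x,y) over outcomes with Y = 3 gives 260/99.
E[X + Y | Y = 3] = (260/99) / (5/11) = 52/9.

52/9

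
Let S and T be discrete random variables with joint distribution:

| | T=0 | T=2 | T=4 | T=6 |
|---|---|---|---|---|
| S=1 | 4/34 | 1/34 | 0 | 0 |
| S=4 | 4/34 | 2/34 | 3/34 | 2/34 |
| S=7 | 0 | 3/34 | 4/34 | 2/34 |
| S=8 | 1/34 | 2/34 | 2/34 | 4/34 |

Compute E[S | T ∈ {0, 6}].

P(T ∈ {0, 6}) = 1/2.
Σ S·P over the event = 1·(4/34) + 4·(4/34) + 4·(2/34) + 7·(2/34) + 8·(1/34) + 8·(4/34) = 41/17.
E[S | T ∈ {0, 6}] = (41/17) / (1/2) = 82/17.

82/17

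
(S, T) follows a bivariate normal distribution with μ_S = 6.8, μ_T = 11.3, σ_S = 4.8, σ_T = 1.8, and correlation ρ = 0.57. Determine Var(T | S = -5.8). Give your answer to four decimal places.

The conditional variance in a bivariate normal is σ_T²(1 − ρ²), independent of x.
Var(T | S=-5.8) = (1.8)²·(1 − (0.57)²) = 3.24·0.6751 = 2.1873.

2.1873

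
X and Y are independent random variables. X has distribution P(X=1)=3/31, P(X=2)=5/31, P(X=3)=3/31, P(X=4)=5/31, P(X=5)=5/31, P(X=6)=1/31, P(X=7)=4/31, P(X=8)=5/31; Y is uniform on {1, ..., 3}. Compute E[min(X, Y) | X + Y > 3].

P(X + Y > 3) = 82/93.
Summing min(X,Y)·P(x,y) over outcomes with X + Y > 3 gives 161/93.
E[min(X, Y) | X + Y > 3] = (161/93) / (82/93) = 161/82.

161/82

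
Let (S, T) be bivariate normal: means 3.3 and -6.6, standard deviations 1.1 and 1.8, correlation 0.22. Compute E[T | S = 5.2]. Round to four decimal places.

-5.9160

The regression of T on S has slope ρ·σ_T/σ_S and passes through (μ_S, μ_T).
E[T | S=5.2] = -6.6 + (0.22)·(1.8/1.1)·(5.2 − (3.3)) = -6.6 + (0.36)·(1.9) = -5.9160.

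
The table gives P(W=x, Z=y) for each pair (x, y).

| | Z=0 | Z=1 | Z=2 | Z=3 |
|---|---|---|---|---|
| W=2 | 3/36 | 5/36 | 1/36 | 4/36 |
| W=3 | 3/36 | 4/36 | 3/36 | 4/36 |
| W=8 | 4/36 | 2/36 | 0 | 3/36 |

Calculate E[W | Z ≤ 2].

P(Z ≤ 2) = 25/36.
Σ W·P over the event = 2·(3/36) + 2·(5/36) + 2·(1/36) + 3·(3/36) + 3·(4/36) + 3·(3/36) + 8·(4/36) + 8·(2/36) = 8/3.
E[W | Z ≤ 2] = (8/3) / (25/36) = 96/25.

96/25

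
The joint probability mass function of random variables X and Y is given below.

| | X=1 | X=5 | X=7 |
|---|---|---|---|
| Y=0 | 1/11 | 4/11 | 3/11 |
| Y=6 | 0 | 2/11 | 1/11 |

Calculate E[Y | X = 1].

P(X = 1) = 1/11.
Σ Y·P over the event = 0·(1/11) = 0.
E[Y | X = 1] = (0) / (1/11) = 0.

0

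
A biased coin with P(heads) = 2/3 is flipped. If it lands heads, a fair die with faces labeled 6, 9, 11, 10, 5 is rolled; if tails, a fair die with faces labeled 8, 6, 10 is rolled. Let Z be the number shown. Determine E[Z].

122/15

E[Z | heads] = (6+9+11+10+5)/5 = 41/5.
E[Z | tails] = (8+6+10)/3 = 8.
By the law of total expectation,
E[Z] = (2/3)·(41/5) + (1/3)·(8) = 122/15.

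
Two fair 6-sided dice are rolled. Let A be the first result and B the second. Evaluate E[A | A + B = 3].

3/2

P(A + B = 3) = 1/18.
Summing A·P(x,y) over outcomes with A + B = 3 gives 1/12.
E[A | A + B = 3] = (1/12) / (1/18) = 3/2.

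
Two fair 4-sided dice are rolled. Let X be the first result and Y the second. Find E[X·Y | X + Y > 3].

P(X + Y > 3) = 13/16.
Summing XY·P(x,y) over outcomes with X + Y > 3 gives 95/16.
E[X·Y | X + Y > 3] = (95/16) / (13/16) = 95/13.

95/13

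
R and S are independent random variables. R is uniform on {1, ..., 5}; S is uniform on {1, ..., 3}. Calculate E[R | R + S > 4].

35/9

Outcomes with R + S > 4: (2,3), (3,2), (3,3), (4,1), (4,2), (4,3), (5,1), (5,2), (5,3), each with probability 1/15.
E[R | R + S > 4] = (2 + 3 + 3 + 4 + 4 + 4 + 5 + 5 + 5) / 9 = 35/9.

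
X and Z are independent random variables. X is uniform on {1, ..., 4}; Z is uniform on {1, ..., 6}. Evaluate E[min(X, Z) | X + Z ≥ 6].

P(X + Z ≥ 6) = 7/12.
Summing min(X,Z)·P(x,y) over outcomes with X + Z ≥ 6 gives 37/24.
E[min(X, Z) | X + Z ≥ 6] = (37/24) / (7/12) = 37/14.

37/14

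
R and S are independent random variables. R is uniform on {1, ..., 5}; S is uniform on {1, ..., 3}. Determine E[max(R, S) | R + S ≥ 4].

P(R + S ≥ 4) = 4/5.
Summing max(R,S)·P(x,y) over outcomes with R + S ≥ 4 gives 44/15.
E[max(R, S) | R + S ≥ 4] = (44/15) / (4/5) = 11/3.

11/3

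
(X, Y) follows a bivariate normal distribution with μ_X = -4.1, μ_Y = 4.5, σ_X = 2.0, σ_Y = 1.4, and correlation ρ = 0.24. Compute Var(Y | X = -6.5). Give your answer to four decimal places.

The conditional variance in a bivariate normal is σ_Y²(1 − ρ²), independent of x.
Var(Y | X=-6.5) = (1.4)²·(1 − (0.24)²) = 1.96·0.9424 = 1.8471.

1.8471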